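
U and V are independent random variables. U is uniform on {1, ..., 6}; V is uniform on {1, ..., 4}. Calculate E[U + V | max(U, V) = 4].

44/7

P(max(U, V) = 4) = 7/24.
Summing (U+V)·P(x,y) over outcomes with max(U, V) = 4 gives 11/6.
E[U + V | max(U, V) = 4] = (11/6) / (7/24) = 44/7.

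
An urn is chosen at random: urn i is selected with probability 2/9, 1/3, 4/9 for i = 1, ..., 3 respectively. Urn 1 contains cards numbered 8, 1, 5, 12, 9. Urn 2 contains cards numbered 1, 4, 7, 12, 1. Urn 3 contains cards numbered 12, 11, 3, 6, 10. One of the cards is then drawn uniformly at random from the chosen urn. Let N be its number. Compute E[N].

313/45

E[N | urn 1] = (8+1+5+12+9)/5 = 7.
E[N | urn 2] = (1+4+7+12+1)/5 = 5.
E[N | urn 3] = (12+11+3+6+10)/5 = 42/5.
E[N] = (2/9)·(7) + (1/3)·(5) + (4/9)·(42/5) = 313/45.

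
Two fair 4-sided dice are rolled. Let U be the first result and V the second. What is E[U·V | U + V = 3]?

2

Outcomes with U + V = 3: (1,2), (2,1), each with probability 1/16.
E[U·V | U + V = 3] = (2 + 2) / 2 = 2.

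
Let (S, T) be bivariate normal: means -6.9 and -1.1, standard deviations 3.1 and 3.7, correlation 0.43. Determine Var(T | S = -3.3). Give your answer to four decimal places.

Var(T | S=x) = (1 − ρ²)·σ_T².
Var(T | S=-3.3) = (3.7)²·(1 − (0.43)²) = 13.69·0.8151 = 11.1587.

11.1587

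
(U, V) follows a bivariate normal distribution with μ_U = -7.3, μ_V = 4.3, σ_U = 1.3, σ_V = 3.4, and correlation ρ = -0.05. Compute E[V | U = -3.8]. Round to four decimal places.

3.8423

For a bivariate normal, E[V | U=x] = μ_V + ρ·(σ_V/σ_U)·(x − μ_U).
E[V | U=-3.8] = 4.3 + (-0.05)·(3.4/1.3)·(-3.8 − (-7.3)) = 4.3 + (-0.13077)·(3.5) = 3.8423.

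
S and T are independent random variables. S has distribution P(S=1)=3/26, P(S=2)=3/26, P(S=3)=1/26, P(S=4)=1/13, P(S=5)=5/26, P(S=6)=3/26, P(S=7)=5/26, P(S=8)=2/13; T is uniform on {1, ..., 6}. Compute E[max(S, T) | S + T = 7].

P(S + T = 7) = 17/156.
Summing max(S,T)·P(x,y) over outcomes with S + T = 7 gives 22/39.
E[max(S, T) | S + T = 7] = (22/39) / (17/156) = 88/17.

88/17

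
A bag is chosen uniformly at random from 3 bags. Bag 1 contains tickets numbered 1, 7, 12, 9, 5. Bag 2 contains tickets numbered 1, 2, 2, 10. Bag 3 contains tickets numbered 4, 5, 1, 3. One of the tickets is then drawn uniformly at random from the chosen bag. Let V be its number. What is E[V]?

23/5

E[V | bag 1] = (1+7+12+9+5)/5 = 34/5.
E[V | bag 2] = (1+2+2+10)/4 = 15/4.
E[V | bag 3] = (4+5+1+3)/4 = 13/4.
By the law of total expectation,
E[V] = (1/3)·(34/5) + (1/3)·(15/4) + (1/3)·(13/4) = 23/5.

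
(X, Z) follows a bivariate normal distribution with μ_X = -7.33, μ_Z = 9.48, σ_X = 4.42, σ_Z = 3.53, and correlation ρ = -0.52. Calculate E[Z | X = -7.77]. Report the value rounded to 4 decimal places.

9.6627

E[Z | X=x] = μ_Z + ρ(σ_Z/σ_X)(x − μ_X) for jointly normal variables.
E[Z | X=-7.77] = 9.48 + (-0.52)·(3.53/4.42)·(-7.77 − (-7.33)) = 9.48 + (-0.41529)·(-0.44) = 9.6627.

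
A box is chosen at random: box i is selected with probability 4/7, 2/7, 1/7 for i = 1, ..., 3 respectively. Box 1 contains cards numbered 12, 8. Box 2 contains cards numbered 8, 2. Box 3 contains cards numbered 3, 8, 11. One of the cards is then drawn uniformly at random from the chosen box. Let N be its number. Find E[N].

172/21

E[N | box 1] = (12+8)/2 = 10.
E[N | box 2] = (8+2)/2 = 5.
E[N | box 3] = (3+8+11)/3 = 22/3.
E[N] = (4/7)·(10) + (2/7)·(5) + (1/7)·(22/3) = 172/21.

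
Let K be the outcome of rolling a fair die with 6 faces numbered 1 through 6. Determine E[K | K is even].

Given K is even, K is equally likely to be any of {2, 4, 6}.
E[K | K is even] = (2 + 4 + 6) / 3 = 4.

4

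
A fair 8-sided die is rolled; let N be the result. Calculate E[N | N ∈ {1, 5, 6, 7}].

P(N ∈ {1, 5, 6, 7}) = 1/2.
Σ over the event: 1·1/8 + 5·1/8 + 6·1/8 + 7·1/8 = 19/8.
E[N | N ∈ {1, 5, 6, 7}] = (19/8) / (1/2) = 19/4.

19/4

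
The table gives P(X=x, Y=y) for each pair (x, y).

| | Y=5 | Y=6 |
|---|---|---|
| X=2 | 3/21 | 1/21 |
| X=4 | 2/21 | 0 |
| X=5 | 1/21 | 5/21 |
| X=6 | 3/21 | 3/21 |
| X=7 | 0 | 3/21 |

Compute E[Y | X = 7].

P(X = 7) = 1/7.
Σ Y·P over the event = 6·(3/21) = 6/7.
E[Y | X = 7] = (6/7) / (1/7) = 6.

6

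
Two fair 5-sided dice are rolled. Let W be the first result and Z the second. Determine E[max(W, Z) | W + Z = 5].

Outcomes with W + Z = 5: (1,4), (2,3), (3,2), (4,1), each with probability 1/25.
E[max(W, Z) | W + Z = 5] = (4 + 3 + 3 + 4) / 4 = 7/2.

7/2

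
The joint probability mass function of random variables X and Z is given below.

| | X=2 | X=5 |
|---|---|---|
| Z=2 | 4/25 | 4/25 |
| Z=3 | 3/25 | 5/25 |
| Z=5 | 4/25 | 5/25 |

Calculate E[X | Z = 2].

7/2

P(Z = 2) = 8/25.
Σ X·P over the event = 2·(4/25) + 5·(4/25) = 28/25.
E[X | Z = 2] = (28/25) / (8/25) = 7/2.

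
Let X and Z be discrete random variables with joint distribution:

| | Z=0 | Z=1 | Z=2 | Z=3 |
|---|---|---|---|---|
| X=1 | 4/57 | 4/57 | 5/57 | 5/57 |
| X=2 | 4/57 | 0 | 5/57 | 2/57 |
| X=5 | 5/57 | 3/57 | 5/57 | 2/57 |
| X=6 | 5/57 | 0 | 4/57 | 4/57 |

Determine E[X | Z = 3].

P(Z = 3) = 13/57.
Σ X·P over the event = 1·(5/57) + 2·(2/57) + 5·(2/57) + 6·(4/57) = 43/57.
E[X | Z = 3] = (43/57) / (13/57) = 43/13.

43/13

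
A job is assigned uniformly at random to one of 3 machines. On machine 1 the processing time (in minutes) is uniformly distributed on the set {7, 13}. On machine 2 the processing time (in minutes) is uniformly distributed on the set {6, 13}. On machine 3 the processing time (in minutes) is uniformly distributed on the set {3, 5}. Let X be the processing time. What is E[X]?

E[X | machine 1] = (7+13)/2 = 10.
E[X | machine 2] = (6+13)/2 = 19/2.
E[X | machine 3] = (3+5)/2 = 4.
By the law of total expectation,
E[X] = (1/3)·(10) + (1/3)·(19/2) + (1/3)·(4) = 47/6.

47/6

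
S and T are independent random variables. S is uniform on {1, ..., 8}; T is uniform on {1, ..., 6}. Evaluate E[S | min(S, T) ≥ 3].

P(min(S, T) ≥ 3) = 1/2.
Summing S·P(x,y) over outcomes with min(S, T) ≥ 3 gives 11/4.
E[S | min(S, T) ≥ 3] = (11/4) / (1/2) = 11/2.

11/2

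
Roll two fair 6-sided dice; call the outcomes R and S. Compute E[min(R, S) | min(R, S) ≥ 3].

P(min(R, S) ≥ 3) = 4/9.
Summing min(R,S)·P(x,y) over outcomes with min(R, S) ≥ 3 gives 31/18.
E[min(R, S) | min(R, S) ≥ 3] = (31/18) / (4/9) = 31/8.

31/8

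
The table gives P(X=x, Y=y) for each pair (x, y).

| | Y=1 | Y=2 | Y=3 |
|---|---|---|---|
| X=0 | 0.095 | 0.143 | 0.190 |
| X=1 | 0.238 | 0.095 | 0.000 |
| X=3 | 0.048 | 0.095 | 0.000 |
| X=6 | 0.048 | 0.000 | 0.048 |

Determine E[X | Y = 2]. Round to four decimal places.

1.1411

P(Y = 2) = 0.333.
Σ X·P over the event = 0·(0.143) + 1·(0.095) + 3·(0.095) = 0.380.
E[X | Y = 2] = (0.380) / (0.333) = 1.1411.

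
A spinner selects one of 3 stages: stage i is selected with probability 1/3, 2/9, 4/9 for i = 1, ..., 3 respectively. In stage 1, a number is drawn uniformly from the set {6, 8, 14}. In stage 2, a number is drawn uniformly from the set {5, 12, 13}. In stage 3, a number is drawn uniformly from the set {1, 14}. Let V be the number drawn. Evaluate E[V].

26/3

E[V | stage 1] = (6+8+14)/3 = 28/3.
E[V | stage 2] = (5+12+13)/3 = 10.
E[V | stage 3] = (1+14)/2 = 15/2.
E[V] = (1/3)·(28/3) + (2/9)·(10) + (4/9)·(15/2) = 26/3.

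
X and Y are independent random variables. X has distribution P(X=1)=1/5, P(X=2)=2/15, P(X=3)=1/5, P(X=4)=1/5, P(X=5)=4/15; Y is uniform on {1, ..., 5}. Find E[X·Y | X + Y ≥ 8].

131/7

P(X + Y ≥ 8) = 7/25.
Summing XY·P(x,y) over outcomes with X + Y ≥ 8 gives 131/25.
E[X·Y | X + Y ≥ 8] = (131/25) / (7/25) = 131/7.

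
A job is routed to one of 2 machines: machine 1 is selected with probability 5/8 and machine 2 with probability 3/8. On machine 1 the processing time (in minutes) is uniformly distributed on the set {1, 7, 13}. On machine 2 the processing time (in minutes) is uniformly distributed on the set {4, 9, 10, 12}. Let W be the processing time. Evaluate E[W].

E[W | machine 1] = (1+7+13)/3 = 7.
E[W | machine 2] = (4+9+10+12)/4 = 35/4.
E[W] = (5/8)·(7) + (3/8)·(35/4) = 245/32.

245/32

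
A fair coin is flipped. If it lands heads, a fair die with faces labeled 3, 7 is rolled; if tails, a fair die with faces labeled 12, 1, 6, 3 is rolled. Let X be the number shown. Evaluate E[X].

21/4

E[X | heads] = (3+7)/2 = 5.
E[X | tails] = (12+1+6+3)/4 = 11/2.
E[X] = (1/2)·(5) + (1/2)·(11/2) = 21/4.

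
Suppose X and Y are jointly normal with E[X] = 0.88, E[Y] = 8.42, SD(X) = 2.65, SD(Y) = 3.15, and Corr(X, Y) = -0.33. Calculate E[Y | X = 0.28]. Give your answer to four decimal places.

E[Y | X=x] = μ_Y + ρ(σ_Y/σ_X)(x − μ_X) for jointly normal variables.
E[Y | X=0.28] = 8.42 + (-0.33)·(3.15/2.65)·(0.28 − (0.88)) = 8.42 + (-0.39226)·(-0.6) = 8.6554.

8.6554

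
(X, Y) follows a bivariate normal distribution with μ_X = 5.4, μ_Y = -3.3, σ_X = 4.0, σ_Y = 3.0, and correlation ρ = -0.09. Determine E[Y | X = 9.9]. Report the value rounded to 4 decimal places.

The regression of Y on X has slope ρ·σ_Y/σ_X and passes through (μ_X, μ_Y).
E[Y | X=9.9] = -3.3 + (-0.09)·(3.0/4.0)·(9.9 − (5.4)) = -3.3 + (-0.0675)·(4.5) = -3.6038.

-3.6038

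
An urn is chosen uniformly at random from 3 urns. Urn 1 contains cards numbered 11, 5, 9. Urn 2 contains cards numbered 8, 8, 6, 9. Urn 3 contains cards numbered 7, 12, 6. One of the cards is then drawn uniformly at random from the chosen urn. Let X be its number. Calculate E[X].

E[X | urn 1] = (11+5+9)/3 = 25/3.
E[X | urn 2] = (8+8+6+9)/4 = 31/4.
E[X | urn 3] = (7+12+6)/3 = 25/3.
By the law of total expectation,
E[X] = (1/3)·(25/3) + (1/3)·(31/4) + (1/3)·(25/3) = 293/36.

293/36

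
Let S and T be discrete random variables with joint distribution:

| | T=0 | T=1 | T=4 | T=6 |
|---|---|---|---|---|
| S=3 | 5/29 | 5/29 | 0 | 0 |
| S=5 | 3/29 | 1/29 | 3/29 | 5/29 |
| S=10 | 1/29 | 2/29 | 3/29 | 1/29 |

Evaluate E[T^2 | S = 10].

86/7

P(S = 10) = 7/29.
Σ T^2·P over the event = 0·(1/29) + 1·(2/29) + 16·(3/29) + 36·(1/29) = 86/29.
E[T^2 | S = 10] = (86/29) / (7/29) = 86/7.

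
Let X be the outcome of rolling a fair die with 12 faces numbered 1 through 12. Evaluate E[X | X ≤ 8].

9/2

Given X ≤ 8, X is equally likely to be any of {1, 2, 3, 4, 5, 6, 7, 8}.
E[X | X ≤ 8] = (1 + 2 + 3 + 4 + 5 + 6 + 7 + 8) / 8 = 9/2.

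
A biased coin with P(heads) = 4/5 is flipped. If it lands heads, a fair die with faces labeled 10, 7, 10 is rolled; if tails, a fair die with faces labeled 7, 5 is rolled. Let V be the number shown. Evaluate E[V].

42/5

E[V | heads] = (10+7+10)/3 = 9.
E[V | tails] = (7+5)/2 = 6.
By the law of total expectation,
E[V] = (4/5)·(9) + (1/5)·(6) = 42/5.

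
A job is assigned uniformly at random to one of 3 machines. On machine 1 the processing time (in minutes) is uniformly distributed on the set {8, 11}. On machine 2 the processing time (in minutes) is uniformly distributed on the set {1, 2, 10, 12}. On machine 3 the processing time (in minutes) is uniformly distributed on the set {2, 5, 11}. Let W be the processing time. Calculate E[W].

E[W | machine 1] = (8+11)/2 = 19/2.
E[W | machine 2] = (1+2+10+12)/4 = 25/4.
E[W | machine 3] = (2+5+11)/3 = 6.
By the law of total expectation,
E[W] = (1/3)·(19/2) + (1/3)·(25/4) + (1/3)·(6) = 29/4.

29/4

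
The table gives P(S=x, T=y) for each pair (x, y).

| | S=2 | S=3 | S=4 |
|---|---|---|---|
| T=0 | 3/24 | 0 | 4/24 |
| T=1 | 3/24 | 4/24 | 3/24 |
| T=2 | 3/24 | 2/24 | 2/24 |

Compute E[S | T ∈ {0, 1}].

P(T ∈ {0, 1}) = 17/24.
Σ S·P over the event = 2·(3/24) + 2·(3/24) + 3·(4/24) + 4·(4/24) + 4·(3/24) = 13/6.
E[S | T ∈ {0, 1}] = (13/6) / (17/24) = 52/17.

52/17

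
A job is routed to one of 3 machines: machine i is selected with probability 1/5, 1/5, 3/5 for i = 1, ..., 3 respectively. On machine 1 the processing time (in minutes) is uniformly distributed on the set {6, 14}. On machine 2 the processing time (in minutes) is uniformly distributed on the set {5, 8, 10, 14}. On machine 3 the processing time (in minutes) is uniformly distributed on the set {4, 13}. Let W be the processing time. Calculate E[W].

E[W | machine 1] = (6+14)/2 = 10.
E[W | machine 2] = (5+8+10+14)/4 = 37/4.
E[W | machine 3] = (4+13)/2 = 17/2.
By the law of total expectation,
E[W] = (1/5)·(10) + (1/5)·(37/4) + (3/5)·(17/2) = 179/20.

179/20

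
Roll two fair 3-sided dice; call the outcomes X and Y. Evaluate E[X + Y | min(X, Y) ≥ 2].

5

Outcomes with min(X, Y) ≥ 2: (2,2), (2,3), (3,2), (3,3), each with probability 1/9.
E[X + Y | min(X, Y) ≥ 2] = (4 + 5 + 5 + 6) / 4 = 5.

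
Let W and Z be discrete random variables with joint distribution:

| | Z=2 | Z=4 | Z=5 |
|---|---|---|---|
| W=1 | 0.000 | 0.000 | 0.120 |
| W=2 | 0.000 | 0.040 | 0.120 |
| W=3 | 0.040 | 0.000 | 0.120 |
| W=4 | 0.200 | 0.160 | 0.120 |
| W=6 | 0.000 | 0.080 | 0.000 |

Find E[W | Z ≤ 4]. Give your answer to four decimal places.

4.0769

P(Z ≤ 4) = 0.520.
Σ W·P over the event = 2·(0.040) + 3·(0.040) + 4·(0.200) + 4·(0.160) + 6·(0.080) = 2.120.
E[W | Z ≤ 4] = (2.120) / (0.520) = 4.0769.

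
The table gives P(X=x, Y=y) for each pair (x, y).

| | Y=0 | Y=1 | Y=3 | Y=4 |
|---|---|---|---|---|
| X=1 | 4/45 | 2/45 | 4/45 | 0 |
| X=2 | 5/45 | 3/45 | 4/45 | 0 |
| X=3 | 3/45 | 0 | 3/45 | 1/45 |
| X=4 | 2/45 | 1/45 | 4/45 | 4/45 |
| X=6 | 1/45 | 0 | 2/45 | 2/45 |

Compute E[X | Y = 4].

31/7

P(Y = 4) = 7/45.
Σ X·P over the event = 3·(1/45) + 4·(4/45) + 6·(2/45) = 31/45.
E[X | Y = 4] = (31/45) / (7/45) = 31/7.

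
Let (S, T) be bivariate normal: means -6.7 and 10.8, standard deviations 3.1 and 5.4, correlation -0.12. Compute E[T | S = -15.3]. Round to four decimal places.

12.5977

The regression of T on S has slope ρ·σ_T/σ_S and passes through (μ_S, μ_T).
E[T | S=-15.3] = 10.8 + (-0.12)·(5.4/3.1)·(-15.3 − (-6.7)) = 10.8 + (-0.20903)·(-8.6) = 12.5977.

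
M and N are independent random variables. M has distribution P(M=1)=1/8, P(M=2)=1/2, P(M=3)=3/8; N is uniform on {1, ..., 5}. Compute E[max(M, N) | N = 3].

3

P(N = 3) = 1/5.
Summing max(M,N)·P(x,y) over outcomes with N = 3 gives 3/5.
E[max(M, N) | N = 3] = (3/5) / (1/5) = 3.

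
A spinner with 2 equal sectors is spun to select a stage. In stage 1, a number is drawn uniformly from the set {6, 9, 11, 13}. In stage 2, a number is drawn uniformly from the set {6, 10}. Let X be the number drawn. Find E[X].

E[X | stage 1] = (6+9+11+13)/4 = 39/4.
E[X | stage 2] = (6+10)/2 = 8.
By the law of total expectation,
E[X] = (1/2)·(39/4) + (1/2)·(8) = 71/8.

71/8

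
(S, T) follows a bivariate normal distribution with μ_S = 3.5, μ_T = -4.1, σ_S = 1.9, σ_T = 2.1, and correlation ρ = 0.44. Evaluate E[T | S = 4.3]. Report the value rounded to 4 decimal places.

-3.7109

The regression of T on S has slope ρ·σ_T/σ_S and passes through (μ_S, μ_T).
E[T | S=4.3] = -4.1 + (0.44)·(2.1/1.9)·(4.3 − (3.5)) = -4.1 + (0.48632)·(0.8) = -3.7109.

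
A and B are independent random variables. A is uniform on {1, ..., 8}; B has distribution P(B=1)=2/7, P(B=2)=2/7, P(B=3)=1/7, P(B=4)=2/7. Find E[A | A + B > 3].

P(A + B > 3) = 25/28.
Summing A·P(x,y) over outcomes with A + B > 3 gives 61/14.
E[A | A + B > 3] = (61/14) / (25/28) = 122/25.

122/25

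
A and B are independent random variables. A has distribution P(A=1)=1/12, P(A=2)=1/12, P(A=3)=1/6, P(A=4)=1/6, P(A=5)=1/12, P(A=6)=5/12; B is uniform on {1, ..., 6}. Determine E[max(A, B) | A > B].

26/5

P(A > B) = 5/9.
Summing max(A,B)·P(x,y) over outcomes with A > B gives 26/9.
E[max(A, B) | A > B] = (26/9) / (5/9) = 26/5.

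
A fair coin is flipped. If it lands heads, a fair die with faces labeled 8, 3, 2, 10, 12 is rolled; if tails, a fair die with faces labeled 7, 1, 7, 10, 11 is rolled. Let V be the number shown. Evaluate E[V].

71/10

E[V | heads] = (8+3+2+10+12)/5 = 7.
E[V | tails] = (7+1+7+10+11)/5 = 36/5.
E[V] = (1/2)·(7) + (1/2)·(36/5) = 71/10.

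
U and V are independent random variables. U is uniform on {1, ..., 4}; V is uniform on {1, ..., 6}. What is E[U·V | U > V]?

Outcomes with U > V: (2,1), (3,1), (3,2), (4,1), (4,2), (4,3), each with probability 1/24.
E[U·V | U > V] = (2 + 3 + 6 + 4 + 8 + 12) / 6 = 35/6.

35/6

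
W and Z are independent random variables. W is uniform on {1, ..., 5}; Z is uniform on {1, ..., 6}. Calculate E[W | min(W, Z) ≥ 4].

P(min(W, Z) ≥ 4) = 1/5.
Summing W·P(x,y) over outcomes with min(W, Z) ≥ 4 gives 9/10.
E[W | min(W, Z) ≥ 4] = (9/10) / (1/5) = 9/2.

9/2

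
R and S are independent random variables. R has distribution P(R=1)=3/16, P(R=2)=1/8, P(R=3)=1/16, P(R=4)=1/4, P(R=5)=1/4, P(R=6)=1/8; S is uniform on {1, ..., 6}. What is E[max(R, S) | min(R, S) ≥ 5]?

P(min(R, S) ≥ 5) = 1/8.
Summing max(R,S)·P(x,y) over outcomes with min(R, S) ≥ 5 gives 17/24.
E[max(R, S) | min(R, S) ≥ 5] = (17/24) / (1/8) = 17/3.

17/3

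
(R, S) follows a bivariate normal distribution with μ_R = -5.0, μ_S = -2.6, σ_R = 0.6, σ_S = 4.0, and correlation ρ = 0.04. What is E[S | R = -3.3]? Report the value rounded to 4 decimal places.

The regression of S on R has slope ρ·σ_S/σ_R and passes through (μ_R, μ_S).
E[S | R=-3.3] = -2.6 + (0.04)·(4.0/0.6)·(-3.3 − (-5.0)) = -2.6 + (0.26667)·(1.7) = -2.1467.

-2.1467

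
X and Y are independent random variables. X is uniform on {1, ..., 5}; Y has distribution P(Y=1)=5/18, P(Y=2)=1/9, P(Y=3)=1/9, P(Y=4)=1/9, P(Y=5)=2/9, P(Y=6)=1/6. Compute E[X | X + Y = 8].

P(X + Y = 8) = 11/90.
Summing X·P(x,y) over outcomes with X + Y = 8 gives 2/5.
E[X | X + Y = 8] = (2/5) / (11/90) = 36/11.

36/11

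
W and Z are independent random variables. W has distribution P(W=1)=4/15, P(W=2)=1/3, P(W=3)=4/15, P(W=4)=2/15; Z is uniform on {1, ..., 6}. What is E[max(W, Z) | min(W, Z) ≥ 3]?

55/12

P(min(W, Z) ≥ 3) = 4/15.
Summing max(W,Z)·P(x,y) over outcomes with min(W, Z) ≥ 3 gives 11/9.
E[max(W, Z) | min(W, Z) ≥ 3] = (11/9) / (4/15) = 55/12.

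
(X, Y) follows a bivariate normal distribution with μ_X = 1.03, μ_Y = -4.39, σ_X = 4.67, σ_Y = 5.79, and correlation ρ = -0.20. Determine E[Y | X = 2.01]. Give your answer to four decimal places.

-4.6330

For a bivariate normal, E[Y | X=x] = μ_Y + ρ·(σ_Y/σ_X)·(x − μ_X).
E[Y | X=2.01] = -4.39 + (-0.20)·(5.79/4.67)·(2.01 − (1.03)) = -4.39 + (-0.24797)·(0.98) = -4.6330.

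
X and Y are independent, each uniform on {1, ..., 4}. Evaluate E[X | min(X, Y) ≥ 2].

3

P(min(X, Y) ≥ 2) = 9/16.
Summing X·P(x,y) over outcomes with min(X, Y) ≥ 2 gives 27/16.
E[X | min(X, Y) ≥ 2] = (27/16) / (9/16) = 3.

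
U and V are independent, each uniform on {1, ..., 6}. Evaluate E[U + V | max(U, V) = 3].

P(max(U, V) = 3) = 5/36.
Summing (U+V)·P(x,y) over outcomes with max(U, V) = 3 gives 2/3.
E[U + V | max(U, V) = 3] = (2/3) / (5/36) = 24/5.

24/5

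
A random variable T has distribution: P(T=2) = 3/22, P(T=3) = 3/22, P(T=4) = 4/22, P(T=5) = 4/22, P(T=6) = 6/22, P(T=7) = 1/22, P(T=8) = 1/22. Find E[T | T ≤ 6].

87/20

P(T ≤ 6) = 10/11.
Σ over the event: 2·3/22 + 3·3/22 + 4·2/11 + 5·2/11 + 6·3/11 = 87/22.
E[T | T ≤ 6] = (87/22) / (10/11) = 87/20.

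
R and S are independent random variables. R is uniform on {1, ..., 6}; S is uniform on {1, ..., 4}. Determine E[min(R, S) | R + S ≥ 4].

47/21

P(R + S ≥ 4) = 7/8.
Summing min(R,S)·P(x,y) over outcomes with R + S ≥ 4 gives 47/24.
E[min(R, S) | R + S ≥ 4] = (47/24) / (7/8) = 47/21.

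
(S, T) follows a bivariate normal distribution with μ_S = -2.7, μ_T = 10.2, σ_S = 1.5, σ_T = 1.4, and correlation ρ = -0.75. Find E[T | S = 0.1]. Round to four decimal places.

E[T | S=x] = μ_T + ρ(σ_T/σ_S)(x − μ_S) for jointly normal variables.
E[T | S=0.1] = 10.2 + (-0.75)·(1.4/1.5)·(0.1 − (-2.7)) = 10.2 + (-0.7)·(2.8) = 8.2400.

8.2400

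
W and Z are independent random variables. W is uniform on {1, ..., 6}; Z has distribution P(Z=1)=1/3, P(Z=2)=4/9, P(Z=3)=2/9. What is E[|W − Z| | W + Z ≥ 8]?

13/4

P(W + Z ≥ 8) = 4/27.
Summing |W−Z|·P(x,y) over outcomes with W + Z ≥ 8 gives 13/27.
E[|W − Z| | W + Z ≥ 8] = (13/27) / (4/27) = 13/4.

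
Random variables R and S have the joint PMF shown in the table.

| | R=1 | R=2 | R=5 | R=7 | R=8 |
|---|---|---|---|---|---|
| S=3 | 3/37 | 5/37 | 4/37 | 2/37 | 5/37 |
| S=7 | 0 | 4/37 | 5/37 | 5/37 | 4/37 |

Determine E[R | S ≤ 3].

P(S ≤ 3) = 19/37.
Σ R·P over the event = 1·(3/37) + 2·(5/37) + 5·(4/37) + 7·(2/37) + 8·(5/37) = 87/37.
E[R | S ≤ 3] = (87/37) / (19/37) = 87/19.

87/19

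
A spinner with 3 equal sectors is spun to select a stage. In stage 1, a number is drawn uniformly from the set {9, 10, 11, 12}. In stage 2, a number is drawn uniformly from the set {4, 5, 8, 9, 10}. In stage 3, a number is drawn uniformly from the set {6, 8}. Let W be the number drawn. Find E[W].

E[W | stage 1] = (9+10+11+12)/4 = 21/2.
E[W | stage 2] = (4+5+8+9+10)/5 = 36/5.
E[W | stage 3] = (6+8)/2 = 7.
E[W] = (1/3)·(21/2) + (1/3)·(36/5) + (1/3)·(7) = 247/30.

247/30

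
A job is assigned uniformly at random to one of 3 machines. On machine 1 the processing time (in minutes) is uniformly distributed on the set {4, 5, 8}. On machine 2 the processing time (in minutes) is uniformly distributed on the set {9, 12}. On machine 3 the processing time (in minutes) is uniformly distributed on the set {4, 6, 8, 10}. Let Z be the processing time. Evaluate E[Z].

139/18

E[Z | machine 1] = (4+5+8)/3 = 17/3.
E[Z | machine 2] = (9+12)/2 = 21/2.
E[Z | machine 3] = (4+6+8+10)/4 = 7.
E[Z] = (1/3)·(17/3) + (1/3)·(21/2) + (1/3)·(7) = 139/18.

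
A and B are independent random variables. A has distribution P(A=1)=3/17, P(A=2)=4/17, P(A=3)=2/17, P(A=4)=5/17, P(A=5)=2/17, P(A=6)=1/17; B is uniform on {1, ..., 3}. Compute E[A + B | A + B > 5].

P(A + B > 5) = 7/17.
Summing (A+B)·P(x,y) over outcomes with A + B > 5 gives 143/51.
E[A + B | A + B > 5] = (143/51) / (7/17) = 143/21.

143/21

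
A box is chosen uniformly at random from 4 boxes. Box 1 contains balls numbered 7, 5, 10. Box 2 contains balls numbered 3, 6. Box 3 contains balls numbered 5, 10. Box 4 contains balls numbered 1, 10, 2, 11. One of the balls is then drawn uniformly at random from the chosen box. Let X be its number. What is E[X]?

19/3

E[X | box 1] = (7+5+10)/3 = 22/3.
E[X | box 2] = (3+6)/2 = 9/2.
E[X | box 3] = (5+10)/2 = 15/2.
E[X | box 4] = (1+10+2+11)/4 = 6.
By the law of total expectation,
E[X] = (1/4)·(22/3) + (1/4)·(9/2) + (1/4)·(15/2) + (1/4)·(6) = 19/3.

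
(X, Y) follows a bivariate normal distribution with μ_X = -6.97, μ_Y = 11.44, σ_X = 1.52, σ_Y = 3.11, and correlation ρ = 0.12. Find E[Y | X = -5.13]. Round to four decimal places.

For a bivariate normal, E[Y | X=x] = μ_Y + ρ·(σ_Y/σ_X)·(x − μ_X).
E[Y | X=-5.13] = 11.44 + (0.12)·(3.11/1.52)·(-5.13 − (-6.97)) = 11.44 + (0.24553)·(1.84) = 11.8918.

11.8918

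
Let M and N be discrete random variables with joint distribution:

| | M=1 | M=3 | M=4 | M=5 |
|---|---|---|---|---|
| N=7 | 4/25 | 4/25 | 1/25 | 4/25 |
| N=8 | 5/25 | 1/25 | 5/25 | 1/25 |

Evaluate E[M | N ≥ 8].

P(N ≥ 8) = 12/25.
Σ M·P over the event = 1·(5/25) + 3·(1/25) + 4·(5/25) + 5·(1/25) = 33/25.
E[M | N ≥ 8] = (33/25) / (12/25) = 11/4.

11/4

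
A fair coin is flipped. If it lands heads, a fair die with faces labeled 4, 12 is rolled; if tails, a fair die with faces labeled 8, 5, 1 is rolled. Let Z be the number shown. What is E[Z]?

E[Z | heads] = (4+12)/2 = 8.
E[Z | tails] = (8+5+1)/3 = 14/3.
E[Z] = (1/2)·(8) + (1/2)·(14/3) = 19/3.

19/3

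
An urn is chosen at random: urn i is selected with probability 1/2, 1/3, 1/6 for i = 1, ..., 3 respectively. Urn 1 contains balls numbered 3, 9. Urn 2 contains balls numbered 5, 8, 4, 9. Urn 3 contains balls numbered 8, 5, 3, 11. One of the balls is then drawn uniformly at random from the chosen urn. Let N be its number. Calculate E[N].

E[N | urn 1] = (3+9)/2 = 6.
E[N | urn 2] = (5+8+4+9)/4 = 13/2.
E[N | urn 3] = (8+5+3+11)/4 = 27/4.
By the law of total expectation,
E[N] = (1/2)·(6) + (1/3)·(13/2) + (1/6)·(27/4) = 151/24.

151/24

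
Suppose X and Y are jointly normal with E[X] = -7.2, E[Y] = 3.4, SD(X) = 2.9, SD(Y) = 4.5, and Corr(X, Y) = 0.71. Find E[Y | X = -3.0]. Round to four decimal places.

E[Y | X=x] = μ_Y + ρ(σ_Y/σ_X)(x − μ_X) for jointly normal variables.
E[Y | X=-3.0] = 3.4 + (0.71)·(4.5/2.9)·(-3.0 − (-7.2)) = 3.4 + (1.10172)·(4.2) = 8.0272.

8.0272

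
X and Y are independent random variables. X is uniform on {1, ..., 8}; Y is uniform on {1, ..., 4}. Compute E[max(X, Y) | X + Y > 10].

P(X + Y > 10) = 3/32.
Summing max(X,Y)·P(x,y) over outcomes with X + Y > 10 gives 23/32.
E[max(X, Y) | X + Y > 10] = (23/32) / (3/32) = 23/3.

23/3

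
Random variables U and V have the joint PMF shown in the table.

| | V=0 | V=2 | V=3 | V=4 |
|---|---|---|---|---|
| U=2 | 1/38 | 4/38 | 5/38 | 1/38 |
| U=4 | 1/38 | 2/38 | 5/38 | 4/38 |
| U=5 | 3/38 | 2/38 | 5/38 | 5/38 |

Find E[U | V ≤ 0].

21/5

P(V ≤ 0) = 5/38.
Σ U·P over the event = 2·(1/38) + 4·(1/38) + 5·(3/38) = 21/38.
E[U | V ≤ 0] = (21/38) / (5/38) = 21/5.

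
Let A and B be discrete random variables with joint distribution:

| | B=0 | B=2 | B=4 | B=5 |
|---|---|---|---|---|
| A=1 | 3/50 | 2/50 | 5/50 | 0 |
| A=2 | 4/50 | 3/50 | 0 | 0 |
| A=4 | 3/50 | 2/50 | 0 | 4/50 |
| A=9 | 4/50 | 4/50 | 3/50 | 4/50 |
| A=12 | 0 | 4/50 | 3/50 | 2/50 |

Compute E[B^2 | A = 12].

38/3

P(A = 12) = 9/50.
Σ B^2·P over the event = 4·(4/50) + 16·(3/50) + 25·(2/50) = 57/25.
E[B^2 | A = 12] = (57/25) / (9/50) = 38/3.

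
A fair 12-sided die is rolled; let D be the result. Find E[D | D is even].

7

Given D is even, D is equally likely to be any of {2, 4, 6, 8, 10, 12}.
E[D | D is even] = (2 + 4 + 6 + 8 + 10 + 12) / 6 = 7.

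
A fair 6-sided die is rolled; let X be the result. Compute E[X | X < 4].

2

Given X < 4, X is equally likely to be any of {1, 2, 3}.
E[X | X < 4] = (1 + 2 + 3) / 3 = 2.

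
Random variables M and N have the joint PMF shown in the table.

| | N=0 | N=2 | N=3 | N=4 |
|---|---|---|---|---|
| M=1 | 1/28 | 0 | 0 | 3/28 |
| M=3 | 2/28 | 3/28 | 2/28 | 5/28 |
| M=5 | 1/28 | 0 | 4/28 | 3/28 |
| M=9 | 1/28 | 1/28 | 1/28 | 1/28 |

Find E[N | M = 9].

9/4

P(M = 9) = 1/7.
Σ N·P over the event = 0·(1/28) + 2·(1/28) + 3·(1/28) + 4·(1/28) = 9/28.
E[N | M = 9] = (9/28) / (1/7) = 9/4.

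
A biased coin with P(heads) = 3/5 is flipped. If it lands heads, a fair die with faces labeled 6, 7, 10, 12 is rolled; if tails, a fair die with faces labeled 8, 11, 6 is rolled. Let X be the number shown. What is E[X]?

E[X | heads] = (6+7+10+12)/4 = 35/4.
E[X | tails] = (8+11+6)/3 = 25/3.
By the law of total expectation,
E[X] = (3/5)·(35/4) + (2/5)·(25/3) = 103/12.

103/12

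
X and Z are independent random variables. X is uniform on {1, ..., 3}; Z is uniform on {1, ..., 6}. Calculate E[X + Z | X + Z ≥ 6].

64/9

Outcomes with X + Z ≥ 6: (1,5), (1,6), (2,4), (2,5), (2,6), (3,3), (3,4), (3,5), (3,6), each with probability 1/18.
E[X + Z | X + Z ≥ 6] = (6 + 7 + 6 + 7 + 8 + 6 + 7 + 8 + 9) / 9 = 64/9.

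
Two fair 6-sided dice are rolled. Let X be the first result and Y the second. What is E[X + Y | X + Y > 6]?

26/3

P(X + Y > 6) = 7/12.
Summing (X+Y)·P(x,y) over outcomes with X + Y > 6 gives 91/18.
E[X + Y | X + Y > 6] = (91/18) / (7/12) = 26/3.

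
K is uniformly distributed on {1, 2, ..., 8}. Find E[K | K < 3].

Given K < 3, K is equally likely to be any of {1, 2}.
E[K | K < 3] = (1 + 2) / 2 = 3/2.

3/2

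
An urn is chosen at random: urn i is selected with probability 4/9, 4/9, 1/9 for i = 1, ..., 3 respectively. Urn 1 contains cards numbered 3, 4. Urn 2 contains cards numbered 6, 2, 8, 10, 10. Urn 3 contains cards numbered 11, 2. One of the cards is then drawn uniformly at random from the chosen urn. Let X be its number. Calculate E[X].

493/90

E[X | urn 1] = (3+4)/2 = 7/2.
E[X | urn 2] = (6+2+8+10+10)/5 = 36/5.
E[X | urn 3] = (11+2)/2 = 13/2.
By the law of total expectation,
E[X] = (4/9)·(7/2) + (4/9)·(36/5) + (1/9)·(13/2) = 493/90.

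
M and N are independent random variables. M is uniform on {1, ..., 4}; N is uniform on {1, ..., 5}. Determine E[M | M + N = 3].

Outcomes with M + N = 3: (1,2), (2,1), each with probability 1/20.
E[M | M + N = 3] = (1 + 2) / 2 = 3/2.

3/2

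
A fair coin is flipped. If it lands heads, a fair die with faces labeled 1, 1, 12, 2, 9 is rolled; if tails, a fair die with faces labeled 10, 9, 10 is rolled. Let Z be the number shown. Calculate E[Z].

E[Z | heads] = (1+1+12+2+9)/5 = 5.
E[Z | tails] = (10+9+10)/3 = 29/3.
By the law of total expectation,
E[Z] = (1/2)·(5) + (1/2)·(29/3) = 22/3.

22/3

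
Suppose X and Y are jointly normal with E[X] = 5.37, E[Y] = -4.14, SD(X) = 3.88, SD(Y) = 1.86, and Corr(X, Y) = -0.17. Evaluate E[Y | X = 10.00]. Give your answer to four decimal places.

E[Y | X=x] = μ_Y + ρ(σ_Y/σ_X)(x − μ_X) for jointly normal variables.
E[Y | X=10.00] = -4.14 + (-0.17)·(1.86/3.88)·(10.00 − (5.37)) = -4.14 + (-0.081495)·(4.63) = -4.5173.

-4.5173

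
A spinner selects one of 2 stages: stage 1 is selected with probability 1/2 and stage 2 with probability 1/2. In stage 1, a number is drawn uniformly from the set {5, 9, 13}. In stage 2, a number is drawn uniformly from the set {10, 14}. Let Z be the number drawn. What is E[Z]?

21/2

E[Z | stage 1] = (5+9+13)/3 = 9.
E[Z | stage 2] = (10+14)/2 = 12.
E[Z] = (1/2)·(9) + (1/2)·(12) = 21/2.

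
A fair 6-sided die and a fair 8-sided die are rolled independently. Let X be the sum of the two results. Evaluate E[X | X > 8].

P(X > 8) = 7/16.
Σ over the event: 9·1/8 + 10·5/48 + 11·1/12 + 12·1/16 + 13·1/24 + 14·1/48 = 14/3.
E[X | X > 8] = (14/3) / (7/16) = 32/3.

32/3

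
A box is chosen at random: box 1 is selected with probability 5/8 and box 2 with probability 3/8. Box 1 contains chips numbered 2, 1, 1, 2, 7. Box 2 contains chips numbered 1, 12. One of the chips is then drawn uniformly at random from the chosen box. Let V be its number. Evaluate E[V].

E[V | box 1] = (2+1+1+2+7)/5 = 13/5.
E[V | box 2] = (1+12)/2 = 13/2.
By the law of total expectation,
E[V] = (5/8)·(13/5) + (3/8)·(13/2) = 65/16.

65/16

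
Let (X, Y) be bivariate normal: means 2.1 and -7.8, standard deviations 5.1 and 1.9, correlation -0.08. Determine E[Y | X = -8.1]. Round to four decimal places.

-7.4960

E[Y | X=x] = μ_Y + ρ(σ_Y/σ_X)(x − μ_X) for jointly normal variables.
E[Y | X=-8.1] = -7.8 + (-0.08)·(1.9/5.1)·(-8.1 − (2.1)) = -7.8 + (-0.029804)·(-10.2) = -7.4960.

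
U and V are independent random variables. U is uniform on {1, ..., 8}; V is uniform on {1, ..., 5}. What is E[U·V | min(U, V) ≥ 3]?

22

P(min(U, V) ≥ 3) = 9/20.
Summing UV·P(x,y) over outcomes with min(U, V) ≥ 3 gives 99/10.
E[U·V | min(U, V) ≥ 3] = (99/10) / (9/20) = 22.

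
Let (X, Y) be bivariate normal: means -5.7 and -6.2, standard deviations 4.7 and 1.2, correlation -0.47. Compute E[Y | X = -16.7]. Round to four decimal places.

-4.8800

For a bivariate normal, E[Y | X=x] = μ_Y + ρ·(σ_Y/σ_X)·(x − μ_X).
E[Y | X=-16.7] = -6.2 + (-0.47)·(1.2/4.7)·(-16.7 − (-5.7)) = -6.2 + (-0.12)·(-11) = -4.8800.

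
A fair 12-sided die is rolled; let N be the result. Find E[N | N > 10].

Given N > 10, N is equally likely to be any of {11, 12}.
E[N | N > 10] = (11 + 12) / 2 = 23/2.

23/2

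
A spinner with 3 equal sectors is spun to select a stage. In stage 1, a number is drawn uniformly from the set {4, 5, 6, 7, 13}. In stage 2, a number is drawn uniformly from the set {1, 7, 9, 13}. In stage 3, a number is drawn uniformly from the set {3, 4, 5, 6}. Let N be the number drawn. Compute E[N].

E[N | stage 1] = (4+5+6+7+13)/5 = 7.
E[N | stage 2] = (1+7+9+13)/4 = 15/2.
E[N | stage 3] = (3+4+5+6)/4 = 9/2.
By the law of total expectation,
E[N] = (1/3)·(7) + (1/3)·(15/2) + (1/3)·(9/2) = 19/3.

19/3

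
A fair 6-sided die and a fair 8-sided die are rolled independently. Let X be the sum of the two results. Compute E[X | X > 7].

272/27

P(X > 7) = 9/16.
Σ over the event: 8·1/8 + 9·1/8 + 10·5/48 + 11·1/12 + 12·1/16 + 13·1/24 + 14·1/48 = 17/3.
E[X | X > 7] = (17/3) / (9/16) = 272/27.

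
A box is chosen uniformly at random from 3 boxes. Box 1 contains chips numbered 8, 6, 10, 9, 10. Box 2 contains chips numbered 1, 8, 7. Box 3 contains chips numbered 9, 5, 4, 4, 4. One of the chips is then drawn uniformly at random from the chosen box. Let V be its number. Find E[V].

287/45

E[V | box 1] = (8+6+10+9+10)/5 = 43/5.
E[V | box 2] = (1+8+7)/3 = 16/3.
E[V | box 3] = (9+5+4+4+4)/5 = 26/5.
By the law of total expectation,
E[V] = (1/3)·(43/5) + (1/3)·(16/3) + (1/3)·(26/5) = 287/45.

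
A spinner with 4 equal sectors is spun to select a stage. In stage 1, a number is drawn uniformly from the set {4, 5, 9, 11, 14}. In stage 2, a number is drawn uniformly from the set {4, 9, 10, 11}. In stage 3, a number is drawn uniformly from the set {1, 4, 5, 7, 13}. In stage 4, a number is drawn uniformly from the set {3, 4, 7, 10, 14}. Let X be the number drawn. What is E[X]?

E[X | stage 1] = (4+5+9+11+14)/5 = 43/5.
E[X | stage 2] = (4+9+10+11)/4 = 17/2.
E[X | stage 3] = (1+4+5+7+13)/5 = 6.
E[X | stage 4] = (3+4+7+10+14)/5 = 38/5.
By the law of total expectation,
E[X] = (1/4)·(43/5) + (1/4)·(17/2) + (1/4)·(6) + (1/4)·(38/5) = 307/40.

307/40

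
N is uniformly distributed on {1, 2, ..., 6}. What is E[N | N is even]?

Given N is even, N is equally likely to be any of {2, 4, 6}.
E[N | N is even] = (2 + 4 + 6) / 3 = 4.

4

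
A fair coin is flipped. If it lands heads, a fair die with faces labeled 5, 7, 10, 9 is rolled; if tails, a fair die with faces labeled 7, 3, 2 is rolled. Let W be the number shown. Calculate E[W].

47/8

E[W | heads] = (5+7+10+9)/4 = 31/4.
E[W | tails] = (7+3+2)/3 = 4.
By the law of total expectation,
E[W] = (1/2)·(31/4) + (1/2)·(4) = 47/8.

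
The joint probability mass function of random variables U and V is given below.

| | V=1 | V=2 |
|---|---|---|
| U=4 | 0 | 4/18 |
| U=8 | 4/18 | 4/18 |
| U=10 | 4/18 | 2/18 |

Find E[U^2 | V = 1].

82

P(V = 1) = 4/9.
Σ U^2·P over the event = 64·(4/18) + 100·(4/18) = 328/9.
E[U^2 | V = 1] = (328/9) / (4/9) = 82.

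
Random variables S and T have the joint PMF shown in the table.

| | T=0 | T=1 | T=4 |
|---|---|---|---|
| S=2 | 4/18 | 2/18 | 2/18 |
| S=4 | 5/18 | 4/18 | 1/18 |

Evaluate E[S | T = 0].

28/9

P(T = 0) = 1/2.
Σ S·P over the event = 2·(4/18) + 4·(5/18) = 14/9.
E[S | T = 0] = (14/9) / (1/2) = 28/9.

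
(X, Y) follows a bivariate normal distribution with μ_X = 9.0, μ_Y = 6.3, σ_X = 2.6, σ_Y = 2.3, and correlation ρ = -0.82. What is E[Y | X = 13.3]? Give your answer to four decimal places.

For a bivariate normal, E[Y | X=x] = μ_Y + ρ·(σ_Y/σ_X)·(x − μ_X).
E[Y | X=13.3] = 6.3 + (-0.82)·(2.3/2.6)·(13.3 − (9.0)) = 6.3 + (-0.725385)·(4.3) = 3.1808.

3.1808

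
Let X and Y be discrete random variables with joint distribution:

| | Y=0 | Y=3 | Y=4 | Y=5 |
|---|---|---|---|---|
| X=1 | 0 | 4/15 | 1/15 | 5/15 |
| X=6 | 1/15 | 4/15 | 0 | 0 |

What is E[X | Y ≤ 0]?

6

P(Y ≤ 0) = 1/15.
Summing X·P(X=x,Y=y) over the conditioning event gives 2/5.
E[X | Y ≤ 0] = (2/5) / (1/15) = 6.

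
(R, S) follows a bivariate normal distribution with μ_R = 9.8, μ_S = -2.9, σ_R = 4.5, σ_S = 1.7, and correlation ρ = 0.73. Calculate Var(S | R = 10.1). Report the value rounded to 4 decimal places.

1.3499

The conditional variance in a bivariate normal is σ_S²(1 − ρ²), independent of x.
Var(S | R=10.1) = (1.7)²·(1 − (0.73)²) = 2.89·0.4671 = 1.3499.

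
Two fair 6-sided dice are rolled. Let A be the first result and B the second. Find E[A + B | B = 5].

P(B = 5) = 1/6.
Summing (A+B)·P(x,y) over outcomes with B = 5 gives 17/12.
E[A + B | B = 5] = (17/12) / (1/6) = 17/2.

17/2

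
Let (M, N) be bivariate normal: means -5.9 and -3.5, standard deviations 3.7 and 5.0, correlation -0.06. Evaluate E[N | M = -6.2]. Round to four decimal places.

-3.4757

For a bivariate normal, E[N | M=x] = μ_N + ρ·(σ_N/σ_M)·(x − μ_M).
E[N | M=-6.2] = -3.5 + (-0.06)·(5.0/3.7)·(-6.2 − (-5.9)) = -3.5 + (-0.081081)·(-0.3) = -3.4757.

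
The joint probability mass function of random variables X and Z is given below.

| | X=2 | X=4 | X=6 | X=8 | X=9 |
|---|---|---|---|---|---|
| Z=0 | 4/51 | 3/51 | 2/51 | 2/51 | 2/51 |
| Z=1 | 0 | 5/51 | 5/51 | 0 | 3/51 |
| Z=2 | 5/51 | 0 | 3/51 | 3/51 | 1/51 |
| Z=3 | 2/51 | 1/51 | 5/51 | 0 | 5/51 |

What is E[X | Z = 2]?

61/12

P(Z = 2) = 4/17.
Σ X·P over the event = 2·(5/51) + 6·(3/51) + 8·(3/51) + 9·(1/51) = 61/51.
E[X | Z = 2] = (61/51) / (4/17) = 61/12.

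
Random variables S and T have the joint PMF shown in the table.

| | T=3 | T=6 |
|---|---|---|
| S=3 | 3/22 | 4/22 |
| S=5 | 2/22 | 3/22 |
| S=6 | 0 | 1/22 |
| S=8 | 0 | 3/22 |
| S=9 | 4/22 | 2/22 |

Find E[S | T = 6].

75/13

P(T = 6) = 13/22.
Σ S·P over the event = 3·(4/22) + 5·(3/22) + 6·(1/22) + 8·(3/22) + 9·(2/22) = 75/22.
E[S | T = 6] = (75/22) / (13/22) = 75/13.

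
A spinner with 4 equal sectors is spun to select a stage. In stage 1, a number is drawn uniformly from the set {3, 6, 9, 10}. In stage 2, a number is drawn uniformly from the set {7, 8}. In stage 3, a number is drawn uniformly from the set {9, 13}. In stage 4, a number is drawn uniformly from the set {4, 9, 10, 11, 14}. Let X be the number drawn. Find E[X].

E[X | stage 1] = (3+6+9+10)/4 = 7.
E[X | stage 2] = (7+8)/2 = 15/2.
E[X | stage 3] = (9+13)/2 = 11.
E[X | stage 4] = (4+9+10+11+14)/5 = 48/5.
E[X] = (1/4)·(7) + (1/4)·(15/2) + (1/4)·(11) + (1/4)·(48/5) = 351/40.

351/40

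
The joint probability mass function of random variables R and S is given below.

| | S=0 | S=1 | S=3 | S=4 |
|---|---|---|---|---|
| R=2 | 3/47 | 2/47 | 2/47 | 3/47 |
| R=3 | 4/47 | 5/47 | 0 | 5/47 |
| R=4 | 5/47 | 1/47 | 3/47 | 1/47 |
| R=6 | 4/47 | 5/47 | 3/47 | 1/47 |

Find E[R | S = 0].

31/8

P(S = 0) = 16/47.
Σ R·P over the event = 2·(3/47) + 3·(4/47) + 4·(5/47) + 6·(4/47) = 62/47.
E[R | S = 0] = (62/47) / (16/47) = 31/8.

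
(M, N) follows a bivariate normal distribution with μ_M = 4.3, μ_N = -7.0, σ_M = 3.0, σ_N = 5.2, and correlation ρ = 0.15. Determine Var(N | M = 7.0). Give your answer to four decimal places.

26.4316

For a bivariate normal, Var(N | M=x) = σ_N²(1 − ρ²).
Var(N | M=7.0) = (5.2)²·(1 − (0.15)²) = 27.04·0.9775 = 26.4316.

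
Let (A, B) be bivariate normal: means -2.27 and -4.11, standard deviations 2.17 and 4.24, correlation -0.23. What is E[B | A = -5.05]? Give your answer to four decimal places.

-2.8607

The regression of B on A has slope ρ·σ_B/σ_A and passes through (μ_A, μ_B).
E[B | A=-5.05] = -4.11 + (-0.23)·(4.24/2.17)·(-5.05 − (-2.27)) = -4.11 + (-0.4494)·(-2.78) = -2.8607.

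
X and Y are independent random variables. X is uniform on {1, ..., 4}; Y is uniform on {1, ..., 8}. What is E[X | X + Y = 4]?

Outcomes with X + Y = 4: (1,3), (2,2), (3,1), each with probability 1/32.
E[X | X + Y = 4] = (1 + 2 + 3) / 3 = 2.

2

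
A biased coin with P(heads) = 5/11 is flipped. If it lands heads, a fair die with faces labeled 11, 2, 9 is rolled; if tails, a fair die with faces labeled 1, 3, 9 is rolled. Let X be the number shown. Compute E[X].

188/33

E[X | heads] = (11+2+9)/3 = 22/3.
E[X | tails] = (1+3+9)/3 = 13/3.
E[X] = (5/11)·(22/3) + (6/11)·(13/3) = 188/33.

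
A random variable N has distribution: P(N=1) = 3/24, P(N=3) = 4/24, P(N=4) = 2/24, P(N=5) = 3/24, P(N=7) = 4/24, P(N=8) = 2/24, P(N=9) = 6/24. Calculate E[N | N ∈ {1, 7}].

P(N ∈ {1, 7}) = 7/24.
Σ over the event: 1·1/8 + 7·1/6 = 31/24.
E[N | N ∈ {1, 7}] = (31/24) / (7/24) = 31/7.

31/7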